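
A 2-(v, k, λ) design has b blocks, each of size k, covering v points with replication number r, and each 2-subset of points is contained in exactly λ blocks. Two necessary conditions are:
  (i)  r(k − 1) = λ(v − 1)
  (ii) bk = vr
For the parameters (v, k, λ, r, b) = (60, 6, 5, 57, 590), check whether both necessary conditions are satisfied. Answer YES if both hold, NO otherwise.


Condition (i): r(k − 1) = 57·5 = 285; λ(v − 1) = 5·59 = 295. Match? NO.
Condition (ii): bk = 590·6 = 3540; vr = 60·57 = 3420. Match? NO.
Both conditions hold? NO.

NO


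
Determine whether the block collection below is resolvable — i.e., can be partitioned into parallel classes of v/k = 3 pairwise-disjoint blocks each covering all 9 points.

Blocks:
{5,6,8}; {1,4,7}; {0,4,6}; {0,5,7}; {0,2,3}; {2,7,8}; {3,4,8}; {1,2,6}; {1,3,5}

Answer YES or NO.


v = 9, block size k = 3, number of blocks = 9.
For resolvability, blocks must partition into parallel classes of size v/k = 3.
Total blocks must therefore be a multiple of 3: 9 = 3·3 + 0 ⇒ divisible ✓.
Greedy packing gives 3 candidate class(es). Each should be a full parallel class (size 3, covers all 9 points).
  Class 1 (3 blocks): {5,6,8}; {1,4,7}; {0,2,3}. Points covered: [0, 1, 2, 3, 4, 5, 6, 7, 8].
  Class 2 (3 blocks): {0,4,6}; {2,7,8}; {1,3,5}. Points covered: [0, 1, 2, 3, 4, 5, 6, 7, 8].
  Class 3 (3 blocks): {0,5,7}; {3,4,8}; {1,2,6}. Points covered: [0, 1, 2, 3, 4, 5, 6, 7, 8].
All classes full (size 3)? YES. All classes cover every point? YES.
Resolvable? YES.

YES


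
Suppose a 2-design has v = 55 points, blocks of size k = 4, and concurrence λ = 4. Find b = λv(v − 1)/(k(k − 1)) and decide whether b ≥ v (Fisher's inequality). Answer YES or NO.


b = λv(v − 1)/(k(k − 1)) = 4·55·54/(4·3) = 11880/12 = 990.
Compare with v = 55: b ≥ v, so Fisher's inequality holds.

YES


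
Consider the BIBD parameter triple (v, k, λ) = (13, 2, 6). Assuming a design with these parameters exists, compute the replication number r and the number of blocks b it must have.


Any 2-(v, k, λ) BIBD satisfies two necessary conditions:
  (i)  Each point sits in r blocks, and counting incidences through any fixed point gives r(k − 1) = λ(v − 1), so r = λ(v − 1)/(k − 1).
  (ii) Total incidences bk = vr, so b = vr/k.
Step 1: r = λ(v − 1)/(k − 1) = 6·(13 − 1)/(2 − 1) = 6·12/1 = 72/1 = 72.
Step 2: b = vr/k = 13·72/2 = 936/2 = 468.
Check integrality: r = 72 ∈ Z ✓, b = 468 ∈ Z ✓.
(These identities are necessary conditions: they determine r and b for any design with these parameters, but do not by themselves prove that one exists.)

r = 72, b = 468.


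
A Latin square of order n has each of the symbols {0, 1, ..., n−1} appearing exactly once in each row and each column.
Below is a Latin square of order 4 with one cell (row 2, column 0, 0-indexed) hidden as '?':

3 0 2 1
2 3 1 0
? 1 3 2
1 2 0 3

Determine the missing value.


Row 2 contains symbols [1, 2, 3] — missing [0].
Column 0 contains symbols [1, 2, 3] — missing [0].
The missing symbol must appear in both missing sets; intersection = [0].
Therefore the hidden value is 0.

Missing value = 0.


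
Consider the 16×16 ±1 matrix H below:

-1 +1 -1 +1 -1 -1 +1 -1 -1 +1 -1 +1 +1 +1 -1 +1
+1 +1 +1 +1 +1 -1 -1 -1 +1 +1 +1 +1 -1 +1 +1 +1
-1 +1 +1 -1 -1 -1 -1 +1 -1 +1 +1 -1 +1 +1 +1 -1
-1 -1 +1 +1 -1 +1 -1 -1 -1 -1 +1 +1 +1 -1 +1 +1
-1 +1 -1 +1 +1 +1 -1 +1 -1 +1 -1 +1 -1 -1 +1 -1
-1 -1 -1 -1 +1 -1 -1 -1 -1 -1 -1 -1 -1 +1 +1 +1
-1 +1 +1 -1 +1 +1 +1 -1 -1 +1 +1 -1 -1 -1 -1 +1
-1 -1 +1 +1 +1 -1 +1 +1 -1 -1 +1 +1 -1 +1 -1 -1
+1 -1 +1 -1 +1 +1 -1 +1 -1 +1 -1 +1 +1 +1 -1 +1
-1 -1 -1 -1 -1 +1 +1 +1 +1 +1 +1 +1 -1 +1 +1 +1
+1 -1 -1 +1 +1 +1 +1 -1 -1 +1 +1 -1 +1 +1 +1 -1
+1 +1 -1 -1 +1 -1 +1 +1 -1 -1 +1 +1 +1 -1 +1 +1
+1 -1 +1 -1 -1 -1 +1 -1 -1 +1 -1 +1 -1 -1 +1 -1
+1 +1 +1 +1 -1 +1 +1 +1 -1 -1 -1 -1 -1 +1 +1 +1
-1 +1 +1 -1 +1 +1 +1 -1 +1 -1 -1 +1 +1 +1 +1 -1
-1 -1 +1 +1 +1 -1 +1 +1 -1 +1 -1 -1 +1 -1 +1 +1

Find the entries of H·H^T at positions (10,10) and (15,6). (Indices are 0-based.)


Row 6 of H: [-1, 1, 1, -1, 1, 1, 1, -1, -1, 1, 1, -1, -1, -1, -1, 1].
Row 10 of H: [1, -1, -1, 1, 1, 1, 1, -1, -1, 1, 1, -1, 1, 1, 1, -1].
Row 15 of H: [-1, -1, 1, 1, 1, -1, 1, 1, -1, 1, -1, -1, 1, -1, 1, 1].
(H·H^T)[10][10] = Σ_j H[10][j]·H[10][j] = (1)² + (-1)² + (-1)² + (1)² + (1)² + (1)² + (1)² + (-1)² + (-1)² + (1)² + (1)² + (-1)² + (1)² + (1)² + (1)² + (-1)² = 1 + 1 + 1 + 1 + 1 + 1 + 1 + 1 + 1 + 1 + 1 + 1 + 1 + 1 + 1 + 1 = 16.
(H·H^T)[15][6] = Σ_j H[15][j]·H[6][j] = (-1)·(-1) + (-1)·(1) + (1)·(1) + (1)·(-1) + (1)·(1) + (-1)·(1) + (1)·(1) + (1)·(-1) + (-1)·(-1) + (1)·(1) + (-1)·(1) + (-1)·(-1) + (1)·(-1) + (-1)·(-1) + (1)·(-1) + (1)·(1) = 1 + -1 + 1 + -1 + 1 + -1 + 1 + -1 + 1 + 1 + -1 + 1 + -1 + 1 + -1 + 1 = 2.
Rows 15 and 6 are not orthogonal (dot product = 2 ≠ 0), so H is not a Hadamard matrix.

(10,10) entry = 16; (15,6) entry = 2.


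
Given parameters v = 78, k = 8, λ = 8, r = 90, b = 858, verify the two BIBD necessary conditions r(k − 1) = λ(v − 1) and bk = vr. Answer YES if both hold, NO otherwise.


Condition (i): r(k − 1) = 90·7 = 630; λ(v − 1) = 8·77 = 616. Match? NO.
Condition (ii): bk = 858·8 = 6864; vr = 78·90 = 7020. Match? NO.
Both conditions hold? NO.

NO


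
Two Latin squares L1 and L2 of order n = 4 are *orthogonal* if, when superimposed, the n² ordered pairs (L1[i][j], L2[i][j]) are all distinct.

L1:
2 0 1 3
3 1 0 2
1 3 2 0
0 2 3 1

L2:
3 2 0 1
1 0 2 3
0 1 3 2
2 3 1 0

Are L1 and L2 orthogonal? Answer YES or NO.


Form the n² = 16 superimposed pairs (L1[i][j], L2[i][j]), row by row (rows and columns indexed from 0):
row 0: (2,3) (0,2) (1,0) (3,1)
row 1: (3,1) (1,0) (0,2) (2,3)
row 2: (1,0) (3,1) (2,3) (0,2)
row 3: (0,2) (2,3) (3,1) (1,0)
Orthogonality requires all 16 pairs distinct.
But the pair (3,1) repeats: cell (0,3) has L1 = 3, L2 = 1, and cell (1,0) has L1 = 3, L2 = 1.
A repeated pair means some other pair never occurs (only 4 distinct pairs out of 16), so the squares are not orthogonal.
Conclusion: NO.

NO


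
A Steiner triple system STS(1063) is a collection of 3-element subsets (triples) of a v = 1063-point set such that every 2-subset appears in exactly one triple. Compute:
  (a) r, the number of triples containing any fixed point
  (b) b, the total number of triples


An STS(v) is a 2-(v, 3, 1) BIBD: block size k = 3, λ = 1.
Replication: r(k − 1) = λ(v − 1) ⇒ r·2 = 1063 − 1 = 1062 ⇒ r = 531.
Block count: b = v(v − 1)/6 = 1063·1062/6 = 1128906/6 = 188151.

r = 531, b = 188151.


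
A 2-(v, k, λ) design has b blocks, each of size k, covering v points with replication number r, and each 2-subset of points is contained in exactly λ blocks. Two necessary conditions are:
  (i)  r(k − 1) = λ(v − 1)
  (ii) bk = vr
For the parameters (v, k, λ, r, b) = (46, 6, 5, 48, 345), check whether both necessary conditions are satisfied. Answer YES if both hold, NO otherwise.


Condition (i): r(k − 1) = 48·5 = 240; λ(v − 1) = 5·45 = 225. Match? NO.
Condition (ii): bk = 345·6 = 2070; vr = 46·48 = 2208. Match? NO.
Both conditions hold? NO.

NO


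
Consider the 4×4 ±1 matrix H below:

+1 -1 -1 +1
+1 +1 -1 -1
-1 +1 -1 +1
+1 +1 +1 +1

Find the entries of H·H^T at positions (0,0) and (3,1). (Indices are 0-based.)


Row 0 of H: [1, -1, -1, 1].
Row 1 of H: [1, 1, -1, -1].
Row 3 of H: [1, 1, 1, 1].
(H·H^T)[0][0] = Σ_j H[0][j]·H[0][j] = (1)² + (-1)² + (-1)² + (1)² = 1 + 1 + 1 + 1 = 4.
(H·H^T)[3][1] = Σ_j H[3][j]·H[1][j] = (1)·(1) + (1)·(1) + (1)·(-1) + (1)·(-1) = 1 + 1 + -1 + -1 = 0.
So rows 3 and 1 are orthogonal; the diagonal entry equals n = 4.

(0,0) entry = 4; (3,1) entry = 0.


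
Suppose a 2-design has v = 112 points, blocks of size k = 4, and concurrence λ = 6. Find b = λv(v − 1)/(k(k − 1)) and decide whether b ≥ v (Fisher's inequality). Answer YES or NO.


b = λv(v − 1)/(k(k − 1)) = 6·112·111/(4·3) = 74592/12 = 6216.
Compare with v = 112: b ≥ v, so Fisher's inequality holds.

YES


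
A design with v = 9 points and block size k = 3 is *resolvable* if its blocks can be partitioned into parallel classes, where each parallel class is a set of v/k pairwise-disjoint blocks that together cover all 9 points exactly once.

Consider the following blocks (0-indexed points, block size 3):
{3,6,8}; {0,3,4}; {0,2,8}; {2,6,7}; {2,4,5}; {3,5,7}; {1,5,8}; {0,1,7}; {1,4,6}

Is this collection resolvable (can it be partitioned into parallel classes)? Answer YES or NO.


v = 9, block size k = 3, number of blocks = 9.
For resolvability, blocks must partition into parallel classes of size v/k = 3.
Total blocks must therefore be a multiple of 3: 9 = 3·3 + 0 ⇒ divisible ✓.
Greedy packing gives 3 candidate class(es). Each should be a full parallel class (size 3, covers all 9 points).
  Class 1 (3 blocks): {3,6,8}; {2,4,5}; {0,1,7}. Points covered: [0, 1, 2, 3, 4, 5, 6, 7, 8].
  Class 2 (3 blocks): {0,3,4}; {2,6,7}; {1,5,8}. Points covered: [0, 1, 2, 3, 4, 5, 6, 7, 8].
  Class 3 (3 blocks): {0,2,8}; {3,5,7}; {1,4,6}. Points covered: [0, 1, 2, 3, 4, 5, 6, 7, 8].
All classes full (size 3)? YES. All classes cover every point? YES.
Resolvable? YES.

YES


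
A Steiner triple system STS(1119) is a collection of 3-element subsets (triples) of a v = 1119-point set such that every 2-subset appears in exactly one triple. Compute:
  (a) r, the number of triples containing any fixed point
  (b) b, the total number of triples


An STS(v) is a 2-(v, 3, 1) BIBD: block size k = 3, λ = 1.
Replication: r(k − 1) = λ(v − 1) ⇒ r·2 = 1119 − 1 = 1118 ⇒ r = 559.
Block count: bk = vr ⇒ b·3 = 1119·559 = 625521 ⇒ b = 208507.

r = 559, b = 208507.


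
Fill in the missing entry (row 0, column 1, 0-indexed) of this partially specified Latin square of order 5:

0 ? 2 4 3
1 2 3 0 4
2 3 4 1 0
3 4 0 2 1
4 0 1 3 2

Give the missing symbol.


Row 0 contains symbols [0, 2, 3, 4] — missing [1].
Column 1 contains symbols [0, 2, 3, 4] — missing [1].
The missing symbol must appear in both missing sets; intersection = [1].
Therefore the hidden value is 1.

Missing value = 1.


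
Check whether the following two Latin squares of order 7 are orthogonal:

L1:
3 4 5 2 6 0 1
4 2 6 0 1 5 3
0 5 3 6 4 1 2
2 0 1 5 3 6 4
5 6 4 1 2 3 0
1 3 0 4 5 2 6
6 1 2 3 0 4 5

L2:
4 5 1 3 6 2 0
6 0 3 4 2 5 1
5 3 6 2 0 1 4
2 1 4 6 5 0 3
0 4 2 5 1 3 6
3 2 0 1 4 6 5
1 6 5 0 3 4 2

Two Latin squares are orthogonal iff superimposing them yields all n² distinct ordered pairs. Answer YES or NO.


Form the n² = 49 superimposed pairs (L1[i][j], L2[i][j]), row by row (rows and columns indexed from 0):
row 0: (3,4) (4,5) (5,1) (2,3) (6,6) (0,2) (1,0)
row 1: (4,6) (2,0) (6,3) (0,4) (1,2) (5,5) (3,1)
row 2: (0,5) (5,3) (3,6) (6,2) (4,0) (1,1) (2,4)
row 3: (2,2) (0,1) (1,4) (5,6) (3,5) (6,0) (4,3)
row 4: (5,0) (6,4) (4,2) (1,5) (2,1) (3,3) (0,6)
row 5: (1,3) (3,2) (0,0) (4,1) (5,4) (2,6) (6,5)
row 6: (6,1) (1,6) (2,5) (3,0) (0,3) (4,4) (5,2)
Orthogonality requires all 49 pairs distinct.
Check by first coordinate: for each symbol s of L1, list the L2 entries in the n cells where L1 = s; they must all differ.
  L1 = 0: L2 entries (in reading order) 2, 4, 5, 1, 6, 0, 3 — all 7 distinct ✓
  L1 = 1: L2 entries (in reading order) 0, 2, 1, 4, 5, 3, 6 — all 7 distinct ✓
  L1 = 2: L2 entries (in reading order) 3, 0, 4, 2, 1, 6, 5 — all 7 distinct ✓
  L1 = 3: L2 entries (in reading order) 4, 1, 6, 5, 3, 2, 0 — all 7 distinct ✓
  L1 = 4: L2 entries (in reading order) 5, 6, 0, 3, 2, 1, 4 — all 7 distinct ✓
  L1 = 5: L2 entries (in reading order) 1, 5, 3, 6, 0, 4, 2 — all 7 distinct ✓
  L1 = 6: L2 entries (in reading order) 6, 3, 2, 0, 4, 5, 1 — all 7 distinct ✓
Every symbol of L1 meets every symbol of L2 exactly once, so all 49 pairs are distinct (49 of 49).
Conclusion: YES.

YES


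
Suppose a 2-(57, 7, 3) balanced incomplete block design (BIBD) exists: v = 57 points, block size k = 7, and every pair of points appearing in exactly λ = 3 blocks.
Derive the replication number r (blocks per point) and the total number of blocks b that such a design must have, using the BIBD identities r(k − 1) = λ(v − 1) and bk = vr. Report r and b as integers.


Any 2-(v, k, λ) BIBD satisfies two necessary conditions:
  (i)  Each point sits in r blocks, and counting incidences through any fixed point gives r(k − 1) = λ(v − 1), so r = λ(v − 1)/(k − 1).
  (ii) Total incidences bk = vr, so b = vr/k.
Step 1: r = λ(v − 1)/(k − 1) = 3·(57 − 1)/(7 − 1) = 3·56/6 = 168/6 = 28.
Step 2: b = vr/k = 57·28/7 = 1596/7 = 228.
Check integrality: r = 28 ∈ Z ✓, b = 228 ∈ Z ✓.
(These identities are necessary conditions: they determine r and b for any design with these parameters, but do not by themselves prove that one exists.)

r = 28, b = 228.


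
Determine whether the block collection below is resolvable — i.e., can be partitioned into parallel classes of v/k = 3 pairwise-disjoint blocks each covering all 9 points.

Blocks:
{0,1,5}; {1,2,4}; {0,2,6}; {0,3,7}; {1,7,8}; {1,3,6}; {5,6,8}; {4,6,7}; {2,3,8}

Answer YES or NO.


v = 9, block size k = 3, number of blocks = 9.
For resolvability, blocks must partition into parallel classes of size v/k = 3.
Total blocks must therefore be a multiple of 3: 9 = 3·3 + 0 ⇒ divisible ✓.
Consider block {0,2,6}. The only other block(s) in the collection disjoint from it are {1,7,8} — just 1 block(s). Any parallel class containing {0,2,6} would need 2 other blocks each disjoint from it, so no parallel class of size 3 can contain {0,2,6}.
Since every block must belong to some parallel class in a resolution, the collection cannot be partitioned into parallel classes.
Resolvable? NO.

NO


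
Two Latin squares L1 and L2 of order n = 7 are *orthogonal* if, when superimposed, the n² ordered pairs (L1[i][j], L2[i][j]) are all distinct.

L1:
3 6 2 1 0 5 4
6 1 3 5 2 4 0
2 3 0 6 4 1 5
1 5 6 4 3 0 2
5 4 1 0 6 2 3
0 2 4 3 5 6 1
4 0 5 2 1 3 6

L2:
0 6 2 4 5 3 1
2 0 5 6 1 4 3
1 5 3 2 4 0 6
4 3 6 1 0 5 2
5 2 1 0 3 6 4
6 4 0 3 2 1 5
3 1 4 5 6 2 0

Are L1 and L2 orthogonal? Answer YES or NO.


Form the n² = 49 superimposed pairs (L1[i][j], L2[i][j]), row by row (rows and columns indexed from 0):
row 0: (3,0) (6,6) (2,2) (1,4) (0,5) (5,3) (4,1)
row 1: (6,2) (1,0) (3,5) (5,6) (2,1) (4,4) (0,3)
row 2: (2,1) (3,5) (0,3) (6,2) (4,4) (1,0) (5,6)
row 3: (1,4) (5,3) (6,6) (4,1) (3,0) (0,5) (2,2)
row 4: (5,5) (4,2) (1,1) (0,0) (6,3) (2,6) (3,4)
row 5: (0,6) (2,4) (4,0) (3,3) (5,2) (6,1) (1,5)
row 6: (4,3) (0,1) (5,4) (2,5) (1,6) (3,2) (6,0)
Orthogonality requires all 49 pairs distinct.
But the pair (2,1) repeats: cell (1,4) has L1 = 2, L2 = 1, and cell (2,0) has L1 = 2, L2 = 1.
A repeated pair means some other pair never occurs (only 35 distinct pairs out of 49), so the squares are not orthogonal.
Conclusion: NO.

NO


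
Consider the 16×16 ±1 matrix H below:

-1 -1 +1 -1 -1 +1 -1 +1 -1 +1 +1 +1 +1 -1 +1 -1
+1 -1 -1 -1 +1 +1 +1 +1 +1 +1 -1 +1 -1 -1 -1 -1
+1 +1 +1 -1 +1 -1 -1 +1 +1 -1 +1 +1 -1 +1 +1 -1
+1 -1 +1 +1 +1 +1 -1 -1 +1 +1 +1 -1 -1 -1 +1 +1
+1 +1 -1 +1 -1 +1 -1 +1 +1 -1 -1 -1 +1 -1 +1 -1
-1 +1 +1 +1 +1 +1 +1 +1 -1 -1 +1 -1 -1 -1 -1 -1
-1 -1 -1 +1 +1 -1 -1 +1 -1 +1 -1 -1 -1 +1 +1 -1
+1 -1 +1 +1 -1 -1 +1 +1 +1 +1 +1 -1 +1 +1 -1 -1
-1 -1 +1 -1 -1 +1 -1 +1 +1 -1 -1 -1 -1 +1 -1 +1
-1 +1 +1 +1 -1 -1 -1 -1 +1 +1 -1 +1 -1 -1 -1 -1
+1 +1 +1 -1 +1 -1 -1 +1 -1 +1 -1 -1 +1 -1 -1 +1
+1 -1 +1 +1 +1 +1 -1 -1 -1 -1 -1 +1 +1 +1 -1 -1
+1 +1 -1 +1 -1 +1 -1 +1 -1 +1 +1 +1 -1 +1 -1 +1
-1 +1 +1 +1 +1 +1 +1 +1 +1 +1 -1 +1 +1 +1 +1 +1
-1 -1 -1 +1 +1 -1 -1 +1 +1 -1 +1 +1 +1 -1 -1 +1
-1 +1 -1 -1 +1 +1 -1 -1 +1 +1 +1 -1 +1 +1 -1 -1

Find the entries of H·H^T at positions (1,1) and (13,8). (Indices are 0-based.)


Row 1 of H: [1, -1, -1, -1, 1, 1, 1, 1, 1, 1, -1, 1, -1, -1, -1, -1].
Row 8 of H: [-1, -1, 1, -1, -1, 1, -1, 1, 1, -1, -1, -1, -1, 1, -1, 1].
Row 13 of H: [-1, 1, 1, 1, 1, 1, 1, 1, 1, 1, -1, 1, 1, 1, 1, 1].
(H·H^T)[1][1] = Σ_j H[1][j]·H[1][j] = (1)² + (-1)² + (-1)² + (-1)² + (1)² + (1)² + (1)² + (1)² + (1)² + (1)² + (-1)² + (1)² + (-1)² + (-1)² + (-1)² + (-1)² = 1 + 1 + 1 + 1 + 1 + 1 + 1 + 1 + 1 + 1 + 1 + 1 + 1 + 1 + 1 + 1 = 16.
(H·H^T)[13][8] = Σ_j H[13][j]·H[8][j] = (-1)·(-1) + (1)·(-1) + (1)·(1) + (1)·(-1) + (1)·(-1) + (1)·(1) + (1)·(-1) + (1)·(1) + (1)·(1) + (1)·(-1) + (-1)·(-1) + (1)·(-1) + (1)·(-1) + (1)·(1) + (1)·(-1) + (1)·(1) = 1 + -1 + 1 + -1 + -1 + 1 + -1 + 1 + 1 + -1 + 1 + -1 + -1 + 1 + -1 + 1 = 0.
So rows 13 and 8 are orthogonal; the diagonal entry equals n = 16.

(1,1) entry = 16; (13,8) entry = 0.


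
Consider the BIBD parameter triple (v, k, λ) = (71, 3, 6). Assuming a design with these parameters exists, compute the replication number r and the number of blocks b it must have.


Any 2-(v, k, λ) BIBD satisfies two necessary conditions:
  (i)  Each point sits in r blocks, and counting incidences through any fixed point gives r(k − 1) = λ(v − 1), so r = λ(v − 1)/(k − 1).
  (ii) Total incidences bk = vr, so b = vr/k.
Step 1: r = λ(v − 1)/(k − 1) = 6·(71 − 1)/(3 − 1) = 6·70/2 = 420/2 = 210.
Step 2: b = vr/k = 71·210/3 = 14910/3 = 4970.
Check integrality: r = 210 ∈ Z ✓, b = 4970 ∈ Z ✓.
(These identities are necessary conditions: they determine r and b for any design with these parameters, but do not by themselves prove that one exists.)

r = 210, b = 4970.


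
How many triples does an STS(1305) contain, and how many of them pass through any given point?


An STS(v) is a 2-(v, 3, 1) BIBD: block size k = 3, λ = 1.
Replication: r(k − 1) = λ(v − 1) ⇒ r·2 = 1305 − 1 = 1304 ⇒ r = 652.
Block count: bk = vr ⇒ b·3 = 1305·652 = 850860 ⇒ b = 283620.

r = 652, b = 283620.


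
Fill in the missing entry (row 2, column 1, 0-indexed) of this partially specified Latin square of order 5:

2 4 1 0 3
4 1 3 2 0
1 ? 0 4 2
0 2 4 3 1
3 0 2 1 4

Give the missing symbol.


Row 2 contains symbols [0, 1, 2, 4] — missing [3].
Column 1 contains symbols [0, 1, 2, 4] — missing [3].
The missing symbol must appear in both missing sets; intersection = [3].
Therefore the hidden value is 3.

Missing value = 3.


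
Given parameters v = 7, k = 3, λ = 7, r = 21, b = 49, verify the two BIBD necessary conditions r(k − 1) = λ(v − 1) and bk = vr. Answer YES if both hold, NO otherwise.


Condition (i): r(k − 1) = 21·2 = 42; λ(v − 1) = 7·6 = 42. Match? YES.
Condition (ii): bk = 49·3 = 147; vr = 7·21 = 147. Match? YES.
Both conditions hold? YES.

YES


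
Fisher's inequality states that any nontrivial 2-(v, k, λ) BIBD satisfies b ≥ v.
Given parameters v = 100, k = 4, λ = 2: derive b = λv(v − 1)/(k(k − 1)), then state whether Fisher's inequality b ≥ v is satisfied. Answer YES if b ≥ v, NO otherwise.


b = λv(v − 1)/(k(k − 1)) = 2·100·99/(4·3) = 19800/12 = 1650.
Compare with v = 100: b ≥ v, so Fisher's inequality holds.

YES


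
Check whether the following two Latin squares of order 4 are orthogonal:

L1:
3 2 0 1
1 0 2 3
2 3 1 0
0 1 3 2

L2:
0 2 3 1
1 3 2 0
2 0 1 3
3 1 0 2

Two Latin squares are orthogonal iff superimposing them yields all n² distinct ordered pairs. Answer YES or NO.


Form the n² = 16 superimposed pairs (L1[i][j], L2[i][j]), row by row (rows and columns indexed from 0):
row 0: (3,0) (2,2) (0,3) (1,1)
row 1: (1,1) (0,3) (2,2) (3,0)
row 2: (2,2) (3,0) (1,1) (0,3)
row 3: (0,3) (1,1) (3,0) (2,2)
Orthogonality requires all 16 pairs distinct.
But the pair (1,1) repeats: cell (0,3) has L1 = 1, L2 = 1, and cell (1,0) has L1 = 1, L2 = 1.
A repeated pair means some other pair never occurs (only 4 distinct pairs out of 16), so the squares are not orthogonal.
Conclusion: NO.

NO


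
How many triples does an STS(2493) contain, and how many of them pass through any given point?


An STS(v) is a 2-(v, 3, 1) BIBD: block size k = 3, λ = 1.
Replication: r(k − 1) = λ(v − 1) ⇒ r·2 = 2493 − 1 = 2492 ⇒ r = 1246.
Block count: bk = vr ⇒ b·3 = 2493·1246 = 3106278 ⇒ b = 1035426.

r = 1246, b = 1035426.


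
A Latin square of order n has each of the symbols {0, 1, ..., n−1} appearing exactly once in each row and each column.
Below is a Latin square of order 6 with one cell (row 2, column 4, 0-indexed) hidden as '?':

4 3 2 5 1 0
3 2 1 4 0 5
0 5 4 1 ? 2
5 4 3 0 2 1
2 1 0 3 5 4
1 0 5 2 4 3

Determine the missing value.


Row 2 contains symbols [0, 1, 2, 4, 5] — missing [3].
Column 4 contains symbols [0, 1, 2, 4, 5] — missing [3].
The missing symbol must appear in both missing sets; intersection = [3].
Therefore the hidden value is 3.

Missing value = 3.


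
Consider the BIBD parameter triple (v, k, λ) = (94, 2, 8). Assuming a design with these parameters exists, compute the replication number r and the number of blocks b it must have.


Any 2-(v, k, λ) BIBD satisfies two necessary conditions:
  (i)  Each point sits in r blocks, and counting incidences through any fixed point gives r(k − 1) = λ(v − 1), so r = λ(v − 1)/(k − 1).
  (ii) Total incidences bk = vr, so b = vr/k.
Step 1: r = λ(v − 1)/(k − 1) = 8·(94 − 1)/(2 − 1) = 8·93/1 = 744/1 = 744.
Step 2: b = vr/k = 94·744/2 = 69936/2 = 34968.
Check integrality: r = 744 ∈ Z ✓, b = 34968 ∈ Z ✓.
(These identities are necessary conditions: they determine r and b for any design with these parameters, but do not by themselves prove that one exists.)

r = 744, b = 34968.


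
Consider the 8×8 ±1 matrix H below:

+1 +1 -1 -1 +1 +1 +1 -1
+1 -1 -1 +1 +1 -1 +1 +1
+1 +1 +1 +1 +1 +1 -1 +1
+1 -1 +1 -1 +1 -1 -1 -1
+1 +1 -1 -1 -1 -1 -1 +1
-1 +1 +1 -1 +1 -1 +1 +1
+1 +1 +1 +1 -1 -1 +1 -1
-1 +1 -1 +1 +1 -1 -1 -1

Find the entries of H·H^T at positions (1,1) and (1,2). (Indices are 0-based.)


Row 1 of H: [1, -1, -1, 1, 1, -1, 1, 1].
Row 2 of H: [1, 1, 1, 1, 1, 1, -1, 1].
(H·H^T)[1][1] = Σ_j H[1][j]·H[1][j] = (1)² + (-1)² + (-1)² + (1)² + (1)² + (-1)² + (1)² + (1)² = 1 + 1 + 1 + 1 + 1 + 1 + 1 + 1 = 8.
(H·H^T)[1][2] = Σ_j H[1][j]·H[2][j] = (1)·(1) + (-1)·(1) + (-1)·(1) + (1)·(1) + (1)·(1) + (-1)·(1) + (1)·(-1) + (1)·(1) = 1 + -1 + -1 + 1 + 1 + -1 + -1 + 1 = 0.
So rows 1 and 2 are orthogonal; the diagonal entry equals n = 8.

(1,1) entry = 8; (1,2) entry = 0.


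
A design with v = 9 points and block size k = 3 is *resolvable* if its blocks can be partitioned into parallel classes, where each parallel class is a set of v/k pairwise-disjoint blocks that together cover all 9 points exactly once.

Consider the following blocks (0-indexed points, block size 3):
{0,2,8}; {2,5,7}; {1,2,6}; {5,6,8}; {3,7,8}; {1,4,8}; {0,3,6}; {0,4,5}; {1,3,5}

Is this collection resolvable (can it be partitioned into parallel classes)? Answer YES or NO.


v = 9, block size k = 3, number of blocks = 9.
For resolvability, blocks must partition into parallel classes of size v/k = 3.
Total blocks must therefore be a multiple of 3: 9 = 3·3 + 0 ⇒ divisible ✓.
Consider block {0,2,8}. The only other block(s) in the collection disjoint from it are {1,3,5} — just 1 block(s). Any parallel class containing {0,2,8} would need 2 other blocks each disjoint from it, so no parallel class of size 3 can contain {0,2,8}.
Since every block must belong to some parallel class in a resolution, the collection cannot be partitioned into parallel classes.
Resolvable? NO.

NO


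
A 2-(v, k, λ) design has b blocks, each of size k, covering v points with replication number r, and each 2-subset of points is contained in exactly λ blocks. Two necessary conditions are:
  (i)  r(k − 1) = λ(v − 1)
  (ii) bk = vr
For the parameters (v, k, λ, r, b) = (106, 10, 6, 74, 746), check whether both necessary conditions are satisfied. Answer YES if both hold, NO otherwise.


Condition (i): r(k − 1) = 74·9 = 666; λ(v − 1) = 6·105 = 630. Match? NO.
Condition (ii): bk = 746·10 = 7460; vr = 106·74 = 7844. Match? NO.
Both conditions hold? NO.

NO


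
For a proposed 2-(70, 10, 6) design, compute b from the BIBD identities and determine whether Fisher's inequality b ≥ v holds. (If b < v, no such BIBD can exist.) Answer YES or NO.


b = λv(v − 1)/(k(k − 1)) = 6·70·69/(10·9) = 28980/90 = 322.
Compare with v = 70: b ≥ v, so Fisher's inequality holds.

YES


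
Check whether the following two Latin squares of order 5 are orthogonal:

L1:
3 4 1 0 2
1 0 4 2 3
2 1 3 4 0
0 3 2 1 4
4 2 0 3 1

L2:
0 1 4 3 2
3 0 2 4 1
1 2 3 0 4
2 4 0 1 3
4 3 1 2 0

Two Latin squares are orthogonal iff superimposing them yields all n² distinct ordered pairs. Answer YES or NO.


Form the n² = 25 superimposed pairs (L1[i][j], L2[i][j]), row by row (rows and columns indexed from 0):
row 0: (3,0) (4,1) (1,4) (0,3) (2,2)
row 1: (1,3) (0,0) (4,2) (2,4) (3,1)
row 2: (2,1) (1,2) (3,3) (4,0) (0,4)
row 3: (0,2) (3,4) (2,0) (1,1) (4,3)
row 4: (4,4) (2,3) (0,1) (3,2) (1,0)
Orthogonality requires all 25 pairs distinct.
Check by first coordinate: for each symbol s of L1, list the L2 entries in the n cells where L1 = s; they must all differ.
  L1 = 0: L2 entries (in reading order) 3, 0, 4, 2, 1 — all 5 distinct ✓
  L1 = 1: L2 entries (in reading order) 4, 3, 2, 1, 0 — all 5 distinct ✓
  L1 = 2: L2 entries (in reading order) 2, 4, 1, 0, 3 — all 5 distinct ✓
  L1 = 3: L2 entries (in reading order) 0, 1, 3, 4, 2 — all 5 distinct ✓
  L1 = 4: L2 entries (in reading order) 1, 2, 0, 3, 4 — all 5 distinct ✓
Every symbol of L1 meets every symbol of L2 exactly once, so all 25 pairs are distinct (25 of 25).
Conclusion: YES.

YES


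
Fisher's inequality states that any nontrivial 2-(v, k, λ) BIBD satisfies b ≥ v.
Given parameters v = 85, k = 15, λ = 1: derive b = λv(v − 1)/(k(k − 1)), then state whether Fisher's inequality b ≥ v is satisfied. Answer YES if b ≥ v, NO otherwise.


b = λv(v − 1)/(k(k − 1)) = 1·85·84/(15·14) = 7140/210 = 34.
Compare with v = 85: b < v, so Fisher's inequality fails.

NO


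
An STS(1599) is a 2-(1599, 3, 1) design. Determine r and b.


An STS(v) is a 2-(v, 3, 1) BIBD: block size k = 3, λ = 1.
Replication: r(k − 1) = λ(v − 1) ⇒ r·2 = 1599 − 1 = 1598 ⇒ r = 799.
Block count: bk = vr ⇒ b·3 = 1599·799 = 1277601 ⇒ b = 425867.

r = 799, b = 425867.


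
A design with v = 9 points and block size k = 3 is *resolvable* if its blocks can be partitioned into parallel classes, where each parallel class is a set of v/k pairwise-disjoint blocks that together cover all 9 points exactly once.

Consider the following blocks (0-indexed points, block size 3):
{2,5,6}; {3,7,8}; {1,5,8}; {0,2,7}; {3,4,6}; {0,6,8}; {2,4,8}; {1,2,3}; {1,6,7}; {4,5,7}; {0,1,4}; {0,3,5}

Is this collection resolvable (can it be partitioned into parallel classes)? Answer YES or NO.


v = 9, block size k = 3, number of blocks = 12.
For resolvability, blocks must partition into parallel classes of size v/k = 3.
Total blocks must therefore be a multiple of 3: 12 = 3·4 + 0 ⇒ divisible ✓.
Greedy packing gives 4 candidate class(es). Each should be a full parallel class (size 3, covers all 9 points).
  Class 1 (3 blocks): {2,5,6}; {3,7,8}; {0,1,4}. Points covered: [0, 1, 2, 3, 4, 5, 6, 7, 8].
  Class 2 (3 blocks): {1,5,8}; {0,2,7}; {3,4,6}. Points covered: [0, 1, 2, 3, 4, 5, 6, 7, 8].
  Class 3 (3 blocks): {0,6,8}; {1,2,3}; {4,5,7}. Points covered: [0, 1, 2, 3, 4, 5, 6, 7, 8].
  Class 4 (3 blocks): {2,4,8}; {1,6,7}; {0,3,5}. Points covered: [0, 1, 2, 3, 4, 5, 6, 7, 8].
All classes full (size 3)? YES. All classes cover every point? YES.
Resolvable? YES.

YES


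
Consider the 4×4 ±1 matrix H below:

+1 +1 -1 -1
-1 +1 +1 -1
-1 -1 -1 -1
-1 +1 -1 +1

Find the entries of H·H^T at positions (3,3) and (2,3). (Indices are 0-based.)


Row 2 of H: [-1, -1, -1, -1].
Row 3 of H: [-1, 1, -1, 1].
(H·H^T)[3][3] = Σ_j H[3][j]·H[3][j] = (-1)² + (1)² + (-1)² + (1)² = 1 + 1 + 1 + 1 = 4.
(H·H^T)[2][3] = Σ_j H[2][j]·H[3][j] = (-1)·(-1) + (-1)·(1) + (-1)·(-1) + (-1)·(1) = 1 + -1 + 1 + -1 = 0.
So rows 2 and 3 are orthogonal; the diagonal entry equals n = 4.

(3,3) entry = 4; (2,3) entry = 0.


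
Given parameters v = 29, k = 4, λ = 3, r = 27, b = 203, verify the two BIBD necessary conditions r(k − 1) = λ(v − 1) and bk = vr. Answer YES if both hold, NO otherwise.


Condition (i): r(k − 1) = 27·3 = 81; λ(v − 1) = 3·28 = 84. Match? NO.
Condition (ii): bk = 203·4 = 812; vr = 29·27 = 783. Match? NO.
Both conditions hold? NO.

NO


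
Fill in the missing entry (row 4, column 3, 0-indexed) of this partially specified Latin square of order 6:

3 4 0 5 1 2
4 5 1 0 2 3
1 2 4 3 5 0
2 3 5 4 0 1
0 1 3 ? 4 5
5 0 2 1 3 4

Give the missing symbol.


Row 4 contains symbols [0, 1, 3, 4, 5] — missing [2].
Column 3 contains symbols [0, 1, 3, 4, 5] — missing [2].
The missing symbol must appear in both missing sets; intersection = [2].
Therefore the hidden value is 2.

Missing value = 2.


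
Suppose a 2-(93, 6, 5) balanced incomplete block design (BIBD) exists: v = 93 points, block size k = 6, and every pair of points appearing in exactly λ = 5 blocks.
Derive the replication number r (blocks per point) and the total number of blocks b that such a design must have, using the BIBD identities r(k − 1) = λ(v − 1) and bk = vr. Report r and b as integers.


Any 2-(v, k, λ) BIBD satisfies two necessary conditions:
  (i)  Each point sits in r blocks, and counting incidences through any fixed point gives r(k − 1) = λ(v − 1), so r = λ(v − 1)/(k − 1).
  (ii) Total incidences bk = vr, so b = vr/k.
Step 1: r = λ(v − 1)/(k − 1) = 5·(93 − 1)/(6 − 1) = 5·92/5 = 460/5 = 92.
Step 2: b = vr/k = 93·92/6 = 8556/6 = 1426.
Check integrality: r = 92 ∈ Z ✓, b = 1426 ∈ Z ✓.
(These identities are necessary conditions: they determine r and b for any design with these parameters, but do not by themselves prove that one exists.)

r = 92, b = 1426.


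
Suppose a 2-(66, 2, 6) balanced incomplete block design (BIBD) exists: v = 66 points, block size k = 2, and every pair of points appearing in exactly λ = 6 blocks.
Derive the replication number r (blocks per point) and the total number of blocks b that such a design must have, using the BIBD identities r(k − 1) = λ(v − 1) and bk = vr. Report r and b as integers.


Any 2-(v, k, λ) BIBD satisfies two necessary conditions:
  (i)  Each point sits in r blocks, and counting incidences through any fixed point gives r(k − 1) = λ(v − 1), so r = λ(v − 1)/(k − 1).
  (ii) Total incidences bk = vr, so b = vr/k.
Step 1: r = λ(v − 1)/(k − 1) = 6·(66 − 1)/(2 − 1) = 6·65/1 = 390/1 = 390.
Step 2: b = vr/k = 66·390/2 = 25740/2 = 12870.
Check integrality: r = 390 ∈ Z ✓, b = 12870 ∈ Z ✓.
(These identities are necessary conditions: they determine r and b for any design with these parameters, but do not by themselves prove that one exists.)

r = 390, b = 12870.


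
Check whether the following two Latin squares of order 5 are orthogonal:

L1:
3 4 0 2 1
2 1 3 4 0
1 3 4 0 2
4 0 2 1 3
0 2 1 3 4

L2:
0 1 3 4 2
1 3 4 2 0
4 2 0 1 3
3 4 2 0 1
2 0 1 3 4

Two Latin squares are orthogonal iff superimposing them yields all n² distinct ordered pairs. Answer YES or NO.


Form the n² = 25 superimposed pairs (L1[i][j], L2[i][j]), row by row (rows and columns indexed from 0):
row 0: (3,0) (4,1) (0,3) (2,4) (1,2)
row 1: (2,1) (1,3) (3,4) (4,2) (0,0)
row 2: (1,4) (3,2) (4,0) (0,1) (2,3)
row 3: (4,3) (0,4) (2,2) (1,0) (3,1)
row 4: (0,2) (2,0) (1,1) (3,3) (4,4)
Orthogonality requires all 25 pairs distinct.
Check by first coordinate: for each symbol s of L1, list the L2 entries in the n cells where L1 = s; they must all differ.
  L1 = 0: L2 entries (in reading order) 3, 0, 1, 4, 2 — all 5 distinct ✓
  L1 = 1: L2 entries (in reading order) 2, 3, 4, 0, 1 — all 5 distinct ✓
  L1 = 2: L2 entries (in reading order) 4, 1, 3, 2, 0 — all 5 distinct ✓
  L1 = 3: L2 entries (in reading order) 0, 4, 2, 1, 3 — all 5 distinct ✓
  L1 = 4: L2 entries (in reading order) 1, 2, 0, 3, 4 — all 5 distinct ✓
Every symbol of L1 meets every symbol of L2 exactly once, so all 25 pairs are distinct (25 of 25).
Conclusion: YES.

YES


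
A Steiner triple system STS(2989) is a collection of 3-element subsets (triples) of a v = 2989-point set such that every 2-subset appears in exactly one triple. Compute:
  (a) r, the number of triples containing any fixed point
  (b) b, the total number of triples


An STS(v) is a 2-(v, 3, 1) BIBD: block size k = 3, λ = 1.
Replication: r(k − 1) = λ(v − 1) ⇒ r·2 = 2989 − 1 = 2988 ⇒ r = 1494.
Block count: bk = vr ⇒ b·3 = 2989·1494 = 4465566 ⇒ b = 1488522.
(Check via b = v(v − 1)/6 = 2989·2988/6 = 8931132/6 = 1488522.)

r = 1494, b = 1488522.


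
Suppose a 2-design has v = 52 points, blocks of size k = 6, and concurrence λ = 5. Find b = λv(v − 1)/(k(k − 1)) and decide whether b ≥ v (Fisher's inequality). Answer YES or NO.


b = λv(v − 1)/(k(k − 1)) = 5·52·51/(6·5) = 13260/30 = 442.
Compare with v = 52: b ≥ v, so Fisher's inequality holds.

YES


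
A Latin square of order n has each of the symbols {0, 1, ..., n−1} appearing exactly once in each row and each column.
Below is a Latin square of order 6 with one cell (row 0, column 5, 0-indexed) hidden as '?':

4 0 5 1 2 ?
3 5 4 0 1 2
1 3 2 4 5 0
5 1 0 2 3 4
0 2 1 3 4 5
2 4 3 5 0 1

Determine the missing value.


Row 0 contains symbols [0, 1, 2, 4, 5] — missing [3].
Column 5 contains symbols [0, 1, 2, 4, 5] — missing [3].
The missing symbol must appear in both missing sets; intersection = [3].
Therefore the hidden value is 3.

Missing value = 3.


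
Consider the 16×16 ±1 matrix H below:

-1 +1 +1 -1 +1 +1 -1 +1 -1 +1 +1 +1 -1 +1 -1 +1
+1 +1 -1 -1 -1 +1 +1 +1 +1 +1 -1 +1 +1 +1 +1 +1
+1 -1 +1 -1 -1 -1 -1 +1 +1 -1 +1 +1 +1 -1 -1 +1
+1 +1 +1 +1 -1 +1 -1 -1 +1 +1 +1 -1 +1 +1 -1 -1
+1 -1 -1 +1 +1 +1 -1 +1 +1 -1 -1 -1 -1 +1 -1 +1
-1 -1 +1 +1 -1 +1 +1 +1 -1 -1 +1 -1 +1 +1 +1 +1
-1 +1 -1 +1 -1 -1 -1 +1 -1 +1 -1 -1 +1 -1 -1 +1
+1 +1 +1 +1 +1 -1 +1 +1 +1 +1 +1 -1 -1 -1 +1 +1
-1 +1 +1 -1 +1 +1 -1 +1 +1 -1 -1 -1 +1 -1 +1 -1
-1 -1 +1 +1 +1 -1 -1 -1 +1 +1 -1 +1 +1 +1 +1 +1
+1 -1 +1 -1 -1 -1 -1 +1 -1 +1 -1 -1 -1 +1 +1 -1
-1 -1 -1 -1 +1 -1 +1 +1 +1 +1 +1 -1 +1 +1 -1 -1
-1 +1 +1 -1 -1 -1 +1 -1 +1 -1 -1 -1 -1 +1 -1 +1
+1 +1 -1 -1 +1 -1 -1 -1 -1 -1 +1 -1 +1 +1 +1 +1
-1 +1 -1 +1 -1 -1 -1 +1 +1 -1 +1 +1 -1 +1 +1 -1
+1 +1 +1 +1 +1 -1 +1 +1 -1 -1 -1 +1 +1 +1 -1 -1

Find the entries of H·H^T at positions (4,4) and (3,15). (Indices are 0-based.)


Row 3 of H: [1, 1, 1, 1, -1, 1, -1, -1, 1, 1, 1, -1, 1, 1, -1, -1].
Row 4 of H: [1, -1, -1, 1, 1, 1, -1, 1, 1, -1, -1, -1, -1, 1, -1, 1].
Row 15 of H: [1, 1, 1, 1, 1, -1, 1, 1, -1, -1, -1, 1, 1, 1, -1, -1].
(H·H^T)[4][4] = Σ_j H[4][j]·H[4][j] = (1)² + (-1)² + (-1)² + (1)² + (1)² + (1)² + (-1)² + (1)² + (1)² + (-1)² + (-1)² + (-1)² + (-1)² + (1)² + (-1)² + (1)² = 1 + 1 + 1 + 1 + 1 + 1 + 1 + 1 + 1 + 1 + 1 + 1 + 1 + 1 + 1 + 1 = 16.
(H·H^T)[3][15] = Σ_j H[3][j]·H[15][j] = (1)·(1) + (1)·(1) + (1)·(1) + (1)·(1) + (-1)·(1) + (1)·(-1) + (-1)·(1) + (-1)·(1) + (1)·(-1) + (1)·(-1) + (1)·(-1) + (-1)·(1) + (1)·(1) + (1)·(1) + (-1)·(-1) + (-1)·(-1) = 1 + 1 + 1 + 1 + -1 + -1 + -1 + -1 + -1 + -1 + -1 + -1 + 1 + 1 + 1 + 1 = 0.
So rows 3 and 15 are orthogonal; the diagonal entry equals n = 16.

(4,4) entry = 16; (3,15) entry = 0.


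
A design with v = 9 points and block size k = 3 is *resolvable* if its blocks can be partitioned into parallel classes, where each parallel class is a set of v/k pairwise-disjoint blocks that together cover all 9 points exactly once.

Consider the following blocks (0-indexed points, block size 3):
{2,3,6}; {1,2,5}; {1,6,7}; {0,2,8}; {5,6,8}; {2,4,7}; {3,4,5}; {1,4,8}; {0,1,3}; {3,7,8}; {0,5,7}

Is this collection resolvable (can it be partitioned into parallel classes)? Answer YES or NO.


v = 9, block size k = 3, number of blocks = 11.
For resolvability, blocks must partition into parallel classes of size v/k = 3.
Total blocks must therefore be a multiple of 3: 11 = 3·3 + 2 ⇒ not divisible ✗.
Resolvable? NO.

NO


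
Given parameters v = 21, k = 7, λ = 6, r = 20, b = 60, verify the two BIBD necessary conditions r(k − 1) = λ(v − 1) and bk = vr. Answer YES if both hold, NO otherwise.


Condition (i): r(k − 1) = 20·6 = 120; λ(v − 1) = 6·20 = 120. Match? YES.
Condition (ii): bk = 60·7 = 420; vr = 21·20 = 420. Match? YES.
Both conditions hold? YES.

YES


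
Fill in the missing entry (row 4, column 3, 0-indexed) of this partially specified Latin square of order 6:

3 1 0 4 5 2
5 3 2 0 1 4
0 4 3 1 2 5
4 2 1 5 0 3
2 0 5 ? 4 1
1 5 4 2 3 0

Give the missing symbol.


Row 4 contains symbols [0, 1, 2, 4, 5] — missing [3].
Column 3 contains symbols [0, 1, 2, 4, 5] — missing [3].
The missing symbol must appear in both missing sets; intersection = [3].
Therefore the hidden value is 3.

Missing value = 3.


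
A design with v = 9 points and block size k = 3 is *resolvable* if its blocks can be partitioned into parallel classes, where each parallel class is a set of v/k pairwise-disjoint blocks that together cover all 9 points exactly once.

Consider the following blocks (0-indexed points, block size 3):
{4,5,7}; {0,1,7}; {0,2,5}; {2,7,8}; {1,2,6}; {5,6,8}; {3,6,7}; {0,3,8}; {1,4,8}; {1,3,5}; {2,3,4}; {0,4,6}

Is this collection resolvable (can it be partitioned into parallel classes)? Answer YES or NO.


v = 9, block size k = 3, number of blocks = 12.
For resolvability, blocks must partition into parallel classes of size v/k = 3.
Total blocks must therefore be a multiple of 3: 12 = 3·4 + 0 ⇒ divisible ✓.
Greedy packing gives 4 candidate class(es). Each should be a full parallel class (size 3, covers all 9 points).
  Class 1 (3 blocks): {4,5,7}; {1,2,6}; {0,3,8}. Points covered: [0, 1, 2, 3, 4, 5, 6, 7, 8].
  Class 2 (3 blocks): {0,1,7}; {5,6,8}; {2,3,4}. Points covered: [0, 1, 2, 3, 4, 5, 6, 7, 8].
  Class 3 (3 blocks): {0,2,5}; {3,6,7}; {1,4,8}. Points covered: [0, 1, 2, 3, 4, 5, 6, 7, 8].
  Class 4 (3 blocks): {2,7,8}; {1,3,5}; {0,4,6}. Points covered: [0, 1, 2, 3, 4, 5, 6, 7, 8].
All classes full (size 3)? YES. All classes cover every point? YES.
Resolvable? YES.

YES


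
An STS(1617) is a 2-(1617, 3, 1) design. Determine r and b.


An STS(v) is a 2-(v, 3, 1) BIBD: block size k = 3, λ = 1.
Replication: r(k − 1) = λ(v − 1) ⇒ r·2 = 1617 − 1 = 1616 ⇒ r = 808.
Block count: bk = vr ⇒ b·3 = 1617·808 = 1306536 ⇒ b = 435512.
(Check via b = v(v − 1)/6 = 1617·1616/6 = 2613072/6 = 435512.)

r = 808, b = 435512.


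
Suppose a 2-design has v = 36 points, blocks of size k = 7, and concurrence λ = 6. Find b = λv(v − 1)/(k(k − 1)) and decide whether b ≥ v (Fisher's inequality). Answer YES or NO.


b = λv(v − 1)/(k(k − 1)) = 6·36·35/(7·6) = 7560/42 = 180.
Compare with v = 36: b ≥ v, so Fisher's inequality holds.

YES


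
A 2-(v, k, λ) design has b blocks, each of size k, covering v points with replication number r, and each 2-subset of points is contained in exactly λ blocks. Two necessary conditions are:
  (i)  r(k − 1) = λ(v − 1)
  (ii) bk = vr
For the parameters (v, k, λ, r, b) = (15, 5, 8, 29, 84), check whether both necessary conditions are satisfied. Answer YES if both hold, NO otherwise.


Condition (i): r(k − 1) = 29·4 = 116; λ(v − 1) = 8·14 = 112. Match? NO.
Condition (ii): bk = 84·5 = 420; vr = 15·29 = 435. Match? NO.
Both conditions hold? NO.

NO


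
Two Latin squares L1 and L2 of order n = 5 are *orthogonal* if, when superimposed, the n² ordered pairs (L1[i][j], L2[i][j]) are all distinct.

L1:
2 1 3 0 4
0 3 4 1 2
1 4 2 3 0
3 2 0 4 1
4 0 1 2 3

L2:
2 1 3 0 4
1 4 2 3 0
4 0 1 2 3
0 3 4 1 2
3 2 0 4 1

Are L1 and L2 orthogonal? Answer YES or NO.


Form the n² = 25 superimposed pairs (L1[i][j], L2[i][j]), row by row (rows and columns indexed from 0):
row 0: (2,2) (1,1) (3,3) (0,0) (4,4)
row 1: (0,1) (3,4) (4,2) (1,3) (2,0)
row 2: (1,4) (4,0) (2,1) (3,2) (0,3)
row 3: (3,0) (2,3) (0,4) (4,1) (1,2)
row 4: (4,3) (0,2) (1,0) (2,4) (3,1)
Orthogonality requires all 25 pairs distinct.
Check by first coordinate: for each symbol s of L1, list the L2 entries in the n cells where L1 = s; they must all differ.
  L1 = 0: L2 entries (in reading order) 0, 1, 3, 4, 2 — all 5 distinct ✓
  L1 = 1: L2 entries (in reading order) 1, 3, 4, 2, 0 — all 5 distinct ✓
  L1 = 2: L2 entries (in reading order) 2, 0, 1, 3, 4 — all 5 distinct ✓
  L1 = 3: L2 entries (in reading order) 3, 4, 2, 0, 1 — all 5 distinct ✓
  L1 = 4: L2 entries (in reading order) 4, 2, 0, 1, 3 — all 5 distinct ✓
Every symbol of L1 meets every symbol of L2 exactly once, so all 25 pairs are distinct (25 of 25).
Conclusion: YES.

YES
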